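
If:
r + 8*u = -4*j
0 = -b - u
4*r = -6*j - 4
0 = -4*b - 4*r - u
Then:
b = -32/81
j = -70/81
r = 8/27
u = 32/81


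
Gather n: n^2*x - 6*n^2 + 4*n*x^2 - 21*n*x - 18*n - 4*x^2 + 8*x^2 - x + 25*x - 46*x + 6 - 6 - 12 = n^2*(x - 6) + n*(4*x^2 - 21*x - 18) + 4*x^2 - 22*x - 12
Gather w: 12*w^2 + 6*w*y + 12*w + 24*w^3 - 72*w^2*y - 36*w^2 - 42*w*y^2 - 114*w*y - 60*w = 24*w^3 + w^2*(-72*y - 24) + w*(-42*y^2 - 108*y - 48)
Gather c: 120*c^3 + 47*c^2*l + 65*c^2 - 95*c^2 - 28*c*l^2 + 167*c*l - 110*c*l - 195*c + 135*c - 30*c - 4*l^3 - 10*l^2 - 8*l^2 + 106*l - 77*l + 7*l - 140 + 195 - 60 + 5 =120*c^3 + c^2*(47*l - 30) + c*(-28*l^2 + 57*l - 90) - 4*l^3 - 18*l^2 + 36*l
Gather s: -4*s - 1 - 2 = -4*s - 3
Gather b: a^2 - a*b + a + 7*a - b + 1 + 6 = a^2 + 8*a + b*(-a - 1) + 7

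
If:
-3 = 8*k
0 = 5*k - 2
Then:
No Solution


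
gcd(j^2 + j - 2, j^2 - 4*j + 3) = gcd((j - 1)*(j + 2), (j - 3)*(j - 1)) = j - 1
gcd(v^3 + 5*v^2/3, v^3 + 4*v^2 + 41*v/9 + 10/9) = v + 5/3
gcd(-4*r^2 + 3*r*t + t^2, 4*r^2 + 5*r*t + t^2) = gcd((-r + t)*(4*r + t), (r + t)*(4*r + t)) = 4*r + t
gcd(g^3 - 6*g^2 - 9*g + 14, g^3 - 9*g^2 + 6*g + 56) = g^2 - 5*g - 14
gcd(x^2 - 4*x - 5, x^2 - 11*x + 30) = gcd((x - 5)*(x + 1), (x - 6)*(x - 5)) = x - 5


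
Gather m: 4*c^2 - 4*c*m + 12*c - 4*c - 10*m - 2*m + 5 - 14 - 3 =4*c^2 + 8*c + m*(-4*c - 12) - 12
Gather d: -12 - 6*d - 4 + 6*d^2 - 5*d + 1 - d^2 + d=5*d^2 - 10*d - 15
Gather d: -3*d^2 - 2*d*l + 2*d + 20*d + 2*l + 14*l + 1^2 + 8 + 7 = -3*d^2 + d*(22 - 2*l) + 16*l + 16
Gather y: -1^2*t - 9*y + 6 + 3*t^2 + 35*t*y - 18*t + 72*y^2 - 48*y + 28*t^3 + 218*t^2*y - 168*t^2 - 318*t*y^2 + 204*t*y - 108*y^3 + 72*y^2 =28*t^3 - 165*t^2 - 19*t - 108*y^3 + y^2*(144 - 318*t) + y*(218*t^2 + 239*t - 57) + 6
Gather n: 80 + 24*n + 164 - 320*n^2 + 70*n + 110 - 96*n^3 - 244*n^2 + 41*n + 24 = -96*n^3 - 564*n^2 + 135*n + 378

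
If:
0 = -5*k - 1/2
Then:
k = -1/10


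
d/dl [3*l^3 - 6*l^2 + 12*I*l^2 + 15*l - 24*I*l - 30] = 9*l^2 + l*(-12 + 24*I) + 15 - 24*I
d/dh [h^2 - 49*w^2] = 2*h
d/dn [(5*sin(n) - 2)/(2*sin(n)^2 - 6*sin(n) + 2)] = (-5*sin(n)^2 + 4*sin(n) - 1)*cos(n)/(2*(sin(n)^2 - 3*sin(n) + 1)^2)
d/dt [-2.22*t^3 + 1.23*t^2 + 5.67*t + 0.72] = -6.66*t^2 + 2.46*t + 5.67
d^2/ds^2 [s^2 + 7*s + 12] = 2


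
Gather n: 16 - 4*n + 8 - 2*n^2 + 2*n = -2*n^2 - 2*n + 24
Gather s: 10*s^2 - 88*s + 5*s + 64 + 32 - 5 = 10*s^2 - 83*s + 91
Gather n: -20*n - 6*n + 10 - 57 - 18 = -26*n - 65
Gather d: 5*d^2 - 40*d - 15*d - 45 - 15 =5*d^2 - 55*d - 60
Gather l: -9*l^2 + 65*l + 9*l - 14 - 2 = -9*l^2 + 74*l - 16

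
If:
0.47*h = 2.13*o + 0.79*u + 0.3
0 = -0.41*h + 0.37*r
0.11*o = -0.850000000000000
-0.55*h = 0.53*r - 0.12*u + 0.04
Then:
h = 2.27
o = -7.73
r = 2.51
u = 21.80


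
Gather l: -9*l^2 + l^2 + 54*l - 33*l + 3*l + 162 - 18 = -8*l^2 + 24*l + 144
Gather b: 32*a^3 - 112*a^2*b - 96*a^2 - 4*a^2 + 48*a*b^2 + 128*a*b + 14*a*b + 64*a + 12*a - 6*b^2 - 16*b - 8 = 32*a^3 - 100*a^2 + 76*a + b^2*(48*a - 6) + b*(-112*a^2 + 142*a - 16) - 8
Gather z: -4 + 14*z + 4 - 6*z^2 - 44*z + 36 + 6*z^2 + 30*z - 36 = 0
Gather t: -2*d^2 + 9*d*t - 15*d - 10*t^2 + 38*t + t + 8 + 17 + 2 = -2*d^2 - 15*d - 10*t^2 + t*(9*d + 39) + 27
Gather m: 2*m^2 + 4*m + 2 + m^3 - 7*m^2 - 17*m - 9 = m^3 - 5*m^2 - 13*m - 7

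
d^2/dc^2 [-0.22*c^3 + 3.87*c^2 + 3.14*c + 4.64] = 7.74 - 1.32*c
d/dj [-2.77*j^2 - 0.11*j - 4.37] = -5.54*j - 0.11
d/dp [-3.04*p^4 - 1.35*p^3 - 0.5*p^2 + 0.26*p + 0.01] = -12.16*p^3 - 4.05*p^2 - 1.0*p + 0.26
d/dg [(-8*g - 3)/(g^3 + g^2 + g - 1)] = (16*g^3 + 17*g^2 + 6*g + 11)/(g^6 + 2*g^5 + 3*g^4 - g^2 - 2*g + 1)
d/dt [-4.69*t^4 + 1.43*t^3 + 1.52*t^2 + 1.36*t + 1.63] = -18.76*t^3 + 4.29*t^2 + 3.04*t + 1.36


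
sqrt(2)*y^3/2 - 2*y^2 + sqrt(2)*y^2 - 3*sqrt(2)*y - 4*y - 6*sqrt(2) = (y + 2)*(y - 3*sqrt(2))*(sqrt(2)*y/2 + 1)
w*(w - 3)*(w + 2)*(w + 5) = w^4 + 4*w^3 - 11*w^2 - 30*w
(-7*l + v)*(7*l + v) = -49*l^2 + v^2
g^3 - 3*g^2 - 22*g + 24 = (g - 6)*(g - 1)*(g + 4)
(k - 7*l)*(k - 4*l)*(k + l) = k^3 - 10*k^2*l + 17*k*l^2 + 28*l^3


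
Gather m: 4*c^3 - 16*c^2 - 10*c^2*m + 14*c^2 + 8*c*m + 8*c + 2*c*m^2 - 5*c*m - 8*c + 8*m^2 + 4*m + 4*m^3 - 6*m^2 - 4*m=4*c^3 - 2*c^2 + 4*m^3 + m^2*(2*c + 2) + m*(-10*c^2 + 3*c)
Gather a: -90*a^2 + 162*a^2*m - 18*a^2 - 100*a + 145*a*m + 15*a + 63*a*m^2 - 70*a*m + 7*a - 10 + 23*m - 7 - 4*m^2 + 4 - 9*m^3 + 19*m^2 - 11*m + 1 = a^2*(162*m - 108) + a*(63*m^2 + 75*m - 78) - 9*m^3 + 15*m^2 + 12*m - 12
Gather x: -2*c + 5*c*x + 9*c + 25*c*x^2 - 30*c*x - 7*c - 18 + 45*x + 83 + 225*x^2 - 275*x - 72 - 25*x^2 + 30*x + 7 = x^2*(25*c + 200) + x*(-25*c - 200)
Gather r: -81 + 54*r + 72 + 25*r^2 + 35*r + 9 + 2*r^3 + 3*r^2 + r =2*r^3 + 28*r^2 + 90*r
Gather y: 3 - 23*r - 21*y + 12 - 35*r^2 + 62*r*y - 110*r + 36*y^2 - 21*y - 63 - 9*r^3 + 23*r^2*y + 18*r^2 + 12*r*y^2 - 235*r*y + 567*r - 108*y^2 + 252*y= -9*r^3 - 17*r^2 + 434*r + y^2*(12*r - 72) + y*(23*r^2 - 173*r + 210) - 48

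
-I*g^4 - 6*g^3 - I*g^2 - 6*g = g*(g - 6*I)*(g - I)*(-I*g + 1)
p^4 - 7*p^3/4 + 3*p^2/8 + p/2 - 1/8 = (p - 1)^2*(p - 1/4)*(p + 1/2)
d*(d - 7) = d^2 - 7*d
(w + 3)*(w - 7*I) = w^2 + 3*w - 7*I*w - 21*I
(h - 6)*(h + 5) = h^2 - h - 30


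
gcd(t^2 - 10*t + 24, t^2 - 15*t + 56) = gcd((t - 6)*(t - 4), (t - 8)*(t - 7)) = 1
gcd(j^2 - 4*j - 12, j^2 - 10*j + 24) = j - 6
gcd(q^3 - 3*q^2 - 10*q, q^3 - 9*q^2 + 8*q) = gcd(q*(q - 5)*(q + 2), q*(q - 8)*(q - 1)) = q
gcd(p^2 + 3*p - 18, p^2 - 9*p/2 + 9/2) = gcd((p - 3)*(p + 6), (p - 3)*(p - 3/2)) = p - 3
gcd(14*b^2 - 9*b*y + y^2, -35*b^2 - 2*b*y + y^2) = -7*b + y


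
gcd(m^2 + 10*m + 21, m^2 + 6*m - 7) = m + 7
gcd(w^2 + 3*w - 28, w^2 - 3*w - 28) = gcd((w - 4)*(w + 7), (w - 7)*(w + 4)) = 1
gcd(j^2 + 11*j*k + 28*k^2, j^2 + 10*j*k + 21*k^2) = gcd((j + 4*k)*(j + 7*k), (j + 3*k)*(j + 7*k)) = j + 7*k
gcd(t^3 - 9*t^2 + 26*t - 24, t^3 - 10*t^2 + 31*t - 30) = t^2 - 5*t + 6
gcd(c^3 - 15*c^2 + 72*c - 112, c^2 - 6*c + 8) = c - 4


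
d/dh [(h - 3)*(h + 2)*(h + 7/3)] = 3*h^2 + 8*h/3 - 25/3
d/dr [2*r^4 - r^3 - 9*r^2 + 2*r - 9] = 8*r^3 - 3*r^2 - 18*r + 2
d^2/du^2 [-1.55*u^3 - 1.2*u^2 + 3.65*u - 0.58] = -9.3*u - 2.4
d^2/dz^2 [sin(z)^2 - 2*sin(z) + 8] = 2*sin(z) + 2*cos(2*z)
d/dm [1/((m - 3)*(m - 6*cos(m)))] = ((3 - m)*(m - 6*cos(m)) - (m - 3)^2*(6*sin(m) + 1))/((m - 3)^3*(m - 6*cos(m))^2)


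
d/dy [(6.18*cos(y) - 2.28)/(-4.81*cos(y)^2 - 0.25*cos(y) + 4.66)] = (-29.7258*cos(y)^2 + 21.9336*cos(y) - 28.2288)*sin(y)/(23.1361*cos(y)^4 + 2.405*cos(y)^3 - 44.7667*cos(y)^2 - 2.33*cos(y) + 21.7156)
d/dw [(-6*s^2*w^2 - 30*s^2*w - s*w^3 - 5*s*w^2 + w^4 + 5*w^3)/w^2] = 30*s^2/w^2 - s + 2*w + 5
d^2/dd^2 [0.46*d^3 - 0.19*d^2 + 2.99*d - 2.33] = 2.76*d - 0.38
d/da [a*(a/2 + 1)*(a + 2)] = (a/2 + 1)*(3*a + 2)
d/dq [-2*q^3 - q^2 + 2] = 2*q*(-3*q - 1)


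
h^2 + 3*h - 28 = (h - 4)*(h + 7)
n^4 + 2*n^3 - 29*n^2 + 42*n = n*(n - 3)*(n - 2)*(n + 7)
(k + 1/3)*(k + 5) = k^2 + 16*k/3 + 5/3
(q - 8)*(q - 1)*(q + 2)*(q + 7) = q^4 - 59*q^2 - 54*q + 112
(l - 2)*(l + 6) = l^2 + 4*l - 12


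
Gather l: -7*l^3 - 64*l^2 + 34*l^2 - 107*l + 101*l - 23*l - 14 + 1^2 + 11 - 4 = -7*l^3 - 30*l^2 - 29*l - 6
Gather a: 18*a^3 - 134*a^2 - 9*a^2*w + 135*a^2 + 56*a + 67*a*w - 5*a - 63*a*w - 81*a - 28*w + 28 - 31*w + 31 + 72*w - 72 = 18*a^3 + a^2*(1 - 9*w) + a*(4*w - 30) + 13*w - 13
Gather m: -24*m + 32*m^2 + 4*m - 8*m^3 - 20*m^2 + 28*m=-8*m^3 + 12*m^2 + 8*m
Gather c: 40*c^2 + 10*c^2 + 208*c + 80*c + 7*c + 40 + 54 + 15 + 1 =50*c^2 + 295*c + 110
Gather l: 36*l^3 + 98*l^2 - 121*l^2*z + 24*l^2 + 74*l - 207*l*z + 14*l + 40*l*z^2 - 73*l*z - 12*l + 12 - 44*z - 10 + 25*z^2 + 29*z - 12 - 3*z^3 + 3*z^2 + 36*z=36*l^3 + l^2*(122 - 121*z) + l*(40*z^2 - 280*z + 76) - 3*z^3 + 28*z^2 + 21*z - 10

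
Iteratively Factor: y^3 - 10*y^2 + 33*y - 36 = (y - 3)*(y^2 - 7*y + 12) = (y - 4)*(y - 3)*(y - 3)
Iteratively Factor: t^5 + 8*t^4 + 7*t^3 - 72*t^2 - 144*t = (t)*(t^4 + 8*t^3 + 7*t^2 - 72*t - 144) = t*(t - 3)*(t^3 + 11*t^2 + 40*t + 48) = t*(t - 3)*(t + 3)*(t^2 + 8*t + 16) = t*(t - 3)*(t + 3)*(t + 4)*(t + 4)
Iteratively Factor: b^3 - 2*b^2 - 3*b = (b)*(b^2 - 2*b - 3) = b*(b + 1)*(b - 3)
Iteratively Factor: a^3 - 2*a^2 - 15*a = (a - 5)*(a^2 + 3*a) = a*(a - 5)*(a + 3)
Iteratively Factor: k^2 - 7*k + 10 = (k - 2)*(k - 5)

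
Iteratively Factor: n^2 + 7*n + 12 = (n + 4)*(n + 3)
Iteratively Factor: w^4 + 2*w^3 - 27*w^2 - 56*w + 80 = (w - 5)*(w^3 + 7*w^2 + 8*w - 16) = (w - 5)*(w + 4)*(w^2 + 3*w - 4) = (w - 5)*(w - 1)*(w + 4)*(w + 4)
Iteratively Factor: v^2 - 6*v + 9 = (v - 3)*(v - 3)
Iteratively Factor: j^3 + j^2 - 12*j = (j + 4)*(j^2 - 3*j) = (j - 3)*(j + 4)*(j)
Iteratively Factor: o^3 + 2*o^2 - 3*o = (o + 3)*(o^2 - o) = o*(o + 3)*(o - 1)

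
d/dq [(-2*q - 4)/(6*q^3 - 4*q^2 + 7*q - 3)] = 2*(12*q^3 + 32*q^2 - 16*q + 17)/(36*q^6 - 48*q^5 + 100*q^4 - 92*q^3 + 73*q^2 - 42*q + 9)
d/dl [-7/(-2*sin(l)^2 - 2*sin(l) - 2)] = -7*(2*sin(l) + 1)*cos(l)/(2*(sin(l)^2 + sin(l) + 1)^2)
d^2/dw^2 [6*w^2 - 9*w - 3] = 12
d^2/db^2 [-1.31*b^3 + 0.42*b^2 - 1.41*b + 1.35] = 0.84 - 7.86*b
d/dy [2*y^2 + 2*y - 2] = 4*y + 2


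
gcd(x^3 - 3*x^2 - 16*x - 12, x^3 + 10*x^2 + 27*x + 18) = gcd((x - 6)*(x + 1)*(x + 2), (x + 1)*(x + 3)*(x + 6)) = x + 1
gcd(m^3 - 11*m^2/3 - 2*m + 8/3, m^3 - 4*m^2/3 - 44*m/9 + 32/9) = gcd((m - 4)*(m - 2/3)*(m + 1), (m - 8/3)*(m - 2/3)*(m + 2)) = m - 2/3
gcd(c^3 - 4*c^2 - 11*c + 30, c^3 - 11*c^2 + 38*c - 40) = c^2 - 7*c + 10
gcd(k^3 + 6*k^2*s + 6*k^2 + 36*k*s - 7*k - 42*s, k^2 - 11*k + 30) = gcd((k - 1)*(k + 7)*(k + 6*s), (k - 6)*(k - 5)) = 1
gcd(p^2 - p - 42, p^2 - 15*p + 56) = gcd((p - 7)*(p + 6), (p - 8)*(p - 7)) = p - 7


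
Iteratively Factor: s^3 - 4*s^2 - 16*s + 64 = (s + 4)*(s^2 - 8*s + 16) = (s - 4)*(s + 4)*(s - 4)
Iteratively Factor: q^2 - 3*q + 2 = (q - 2)*(q - 1)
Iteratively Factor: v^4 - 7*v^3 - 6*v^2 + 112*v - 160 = (v + 4)*(v^3 - 11*v^2 + 38*v - 40) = (v - 4)*(v + 4)*(v^2 - 7*v + 10) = (v - 5)*(v - 4)*(v + 4)*(v - 2)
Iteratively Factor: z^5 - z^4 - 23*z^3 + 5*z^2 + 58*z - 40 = (z - 5)*(z^4 + 4*z^3 - 3*z^2 - 10*z + 8) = (z - 5)*(z + 2)*(z^3 + 2*z^2 - 7*z + 4) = (z - 5)*(z - 1)*(z + 2)*(z^2 + 3*z - 4) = (z - 5)*(z - 1)*(z + 2)*(z + 4)*(z - 1)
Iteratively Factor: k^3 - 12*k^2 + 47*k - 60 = (k - 3)*(k^2 - 9*k + 20) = (k - 4)*(k - 3)*(k - 5)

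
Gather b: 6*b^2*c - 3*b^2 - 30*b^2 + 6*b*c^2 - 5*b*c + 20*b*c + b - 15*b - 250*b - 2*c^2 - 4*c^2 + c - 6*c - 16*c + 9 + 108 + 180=b^2*(6*c - 33) + b*(6*c^2 + 15*c - 264) - 6*c^2 - 21*c + 297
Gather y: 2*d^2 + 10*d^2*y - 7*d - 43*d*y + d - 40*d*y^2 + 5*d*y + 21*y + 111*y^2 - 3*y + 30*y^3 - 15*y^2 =2*d^2 - 6*d + 30*y^3 + y^2*(96 - 40*d) + y*(10*d^2 - 38*d + 18)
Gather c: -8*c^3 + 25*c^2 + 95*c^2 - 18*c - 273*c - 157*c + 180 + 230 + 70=-8*c^3 + 120*c^2 - 448*c + 480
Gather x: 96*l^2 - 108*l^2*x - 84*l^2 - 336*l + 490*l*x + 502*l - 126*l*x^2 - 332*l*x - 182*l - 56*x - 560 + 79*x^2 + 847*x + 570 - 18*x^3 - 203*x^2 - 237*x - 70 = 12*l^2 - 16*l - 18*x^3 + x^2*(-126*l - 124) + x*(-108*l^2 + 158*l + 554) - 60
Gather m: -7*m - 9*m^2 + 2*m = -9*m^2 - 5*m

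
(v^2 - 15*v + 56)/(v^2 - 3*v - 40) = (v - 7)/(v + 5)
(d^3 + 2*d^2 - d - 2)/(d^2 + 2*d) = d - 1/d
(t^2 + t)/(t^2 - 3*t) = (t + 1)/(t - 3)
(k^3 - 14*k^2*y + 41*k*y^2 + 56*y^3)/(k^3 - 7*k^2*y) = 1 - 7*y/k - 8*y^2/k^2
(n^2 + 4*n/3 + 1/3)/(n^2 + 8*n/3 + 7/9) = 3*(n + 1)/(3*n + 7)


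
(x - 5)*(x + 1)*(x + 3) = x^3 - x^2 - 17*x - 15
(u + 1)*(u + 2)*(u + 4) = u^3 + 7*u^2 + 14*u + 8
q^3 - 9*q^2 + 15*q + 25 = (q - 5)^2*(q + 1)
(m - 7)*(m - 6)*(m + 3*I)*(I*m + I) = I*m^4 - 3*m^3 - 12*I*m^3 + 36*m^2 + 29*I*m^2 - 87*m + 42*I*m - 126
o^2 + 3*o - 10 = (o - 2)*(o + 5)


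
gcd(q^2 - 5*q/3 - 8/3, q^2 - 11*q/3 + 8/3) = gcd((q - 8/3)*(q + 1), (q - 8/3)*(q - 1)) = q - 8/3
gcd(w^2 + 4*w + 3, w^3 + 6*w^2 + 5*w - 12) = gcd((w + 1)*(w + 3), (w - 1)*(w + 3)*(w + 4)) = w + 3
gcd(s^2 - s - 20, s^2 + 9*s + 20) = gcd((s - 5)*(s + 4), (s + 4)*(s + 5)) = s + 4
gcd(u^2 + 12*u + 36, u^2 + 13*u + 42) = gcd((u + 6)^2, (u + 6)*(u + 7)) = u + 6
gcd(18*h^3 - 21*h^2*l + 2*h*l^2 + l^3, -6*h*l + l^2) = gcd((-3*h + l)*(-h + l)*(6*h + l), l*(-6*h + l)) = 1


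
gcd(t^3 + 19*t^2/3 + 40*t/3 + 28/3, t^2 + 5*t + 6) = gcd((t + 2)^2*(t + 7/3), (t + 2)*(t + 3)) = t + 2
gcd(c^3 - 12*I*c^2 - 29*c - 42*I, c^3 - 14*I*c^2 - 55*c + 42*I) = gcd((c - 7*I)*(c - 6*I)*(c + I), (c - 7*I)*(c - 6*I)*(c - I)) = c^2 - 13*I*c - 42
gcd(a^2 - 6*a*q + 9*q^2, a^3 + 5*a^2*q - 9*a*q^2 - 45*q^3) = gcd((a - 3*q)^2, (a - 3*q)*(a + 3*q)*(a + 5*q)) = -a + 3*q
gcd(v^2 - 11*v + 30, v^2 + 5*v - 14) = 1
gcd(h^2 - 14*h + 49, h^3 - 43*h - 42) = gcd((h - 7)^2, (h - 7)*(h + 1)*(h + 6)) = h - 7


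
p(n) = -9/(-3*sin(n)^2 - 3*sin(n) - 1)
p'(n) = -9*(6*sin(n)*cos(n) + 3*cos(n))/(-3*sin(n)^2 - 3*sin(n) - 1)^2 = -27*(2*sin(n) + 1)*cos(n)/(3*sin(n)^2 + 3*sin(n) + 1)^2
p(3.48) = 26.89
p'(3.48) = 76.40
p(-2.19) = 16.47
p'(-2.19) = -32.99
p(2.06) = 1.50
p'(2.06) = 0.98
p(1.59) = 1.29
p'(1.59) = 0.03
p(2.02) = 1.47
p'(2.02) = 0.87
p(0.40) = 3.43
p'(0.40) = -6.43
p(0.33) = 3.94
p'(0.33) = -8.05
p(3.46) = 25.36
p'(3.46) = 76.14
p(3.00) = 6.07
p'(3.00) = 15.58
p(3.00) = 6.07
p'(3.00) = 15.58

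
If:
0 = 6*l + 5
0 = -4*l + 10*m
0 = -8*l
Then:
No Solution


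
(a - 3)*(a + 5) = a^2 + 2*a - 15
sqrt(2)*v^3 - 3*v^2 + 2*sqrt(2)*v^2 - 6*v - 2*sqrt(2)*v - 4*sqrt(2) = (v + 2)*(v - 2*sqrt(2))*(sqrt(2)*v + 1)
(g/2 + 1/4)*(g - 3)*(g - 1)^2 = g^4/2 - 9*g^3/4 + 9*g^2/4 + g/4 - 3/4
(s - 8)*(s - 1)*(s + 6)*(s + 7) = s^4 + 4*s^3 - 67*s^2 - 274*s + 336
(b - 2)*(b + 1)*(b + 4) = b^3 + 3*b^2 - 6*b - 8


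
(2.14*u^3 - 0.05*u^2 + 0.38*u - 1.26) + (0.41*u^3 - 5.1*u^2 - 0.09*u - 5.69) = 2.55*u^3 - 5.15*u^2 + 0.29*u - 6.95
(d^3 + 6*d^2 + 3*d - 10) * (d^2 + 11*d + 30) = d^5 + 17*d^4 + 99*d^3 + 203*d^2 - 20*d - 300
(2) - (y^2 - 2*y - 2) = -y^2 + 2*y + 4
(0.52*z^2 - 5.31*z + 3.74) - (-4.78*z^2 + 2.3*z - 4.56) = 5.3*z^2 - 7.61*z + 8.3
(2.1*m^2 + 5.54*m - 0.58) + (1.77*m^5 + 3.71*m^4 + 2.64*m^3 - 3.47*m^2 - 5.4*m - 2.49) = 1.77*m^5 + 3.71*m^4 + 2.64*m^3 - 1.37*m^2 + 0.14*m - 3.07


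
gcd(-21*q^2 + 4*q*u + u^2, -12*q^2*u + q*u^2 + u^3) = 3*q - u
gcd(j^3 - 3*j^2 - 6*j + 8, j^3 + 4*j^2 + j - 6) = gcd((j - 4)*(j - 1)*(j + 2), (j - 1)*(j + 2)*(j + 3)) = j^2 + j - 2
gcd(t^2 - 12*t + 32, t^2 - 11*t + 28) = t - 4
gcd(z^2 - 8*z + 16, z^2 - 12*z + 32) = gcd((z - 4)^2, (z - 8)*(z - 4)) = z - 4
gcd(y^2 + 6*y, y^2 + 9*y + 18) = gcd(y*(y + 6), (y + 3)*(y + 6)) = y + 6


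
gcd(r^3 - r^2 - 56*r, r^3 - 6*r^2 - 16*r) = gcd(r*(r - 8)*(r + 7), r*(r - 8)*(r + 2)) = r^2 - 8*r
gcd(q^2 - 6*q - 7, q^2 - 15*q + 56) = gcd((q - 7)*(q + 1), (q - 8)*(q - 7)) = q - 7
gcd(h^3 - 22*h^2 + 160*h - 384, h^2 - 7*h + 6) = h - 6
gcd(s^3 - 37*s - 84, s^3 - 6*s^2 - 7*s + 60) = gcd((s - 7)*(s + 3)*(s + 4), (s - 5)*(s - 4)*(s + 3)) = s + 3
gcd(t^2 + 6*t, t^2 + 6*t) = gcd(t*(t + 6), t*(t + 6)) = t^2 + 6*t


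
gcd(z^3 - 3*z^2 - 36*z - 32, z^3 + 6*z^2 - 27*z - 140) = z + 4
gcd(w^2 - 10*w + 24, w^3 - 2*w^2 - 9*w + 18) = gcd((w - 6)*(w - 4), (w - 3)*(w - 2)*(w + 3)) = 1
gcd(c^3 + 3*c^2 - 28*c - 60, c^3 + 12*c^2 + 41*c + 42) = c + 2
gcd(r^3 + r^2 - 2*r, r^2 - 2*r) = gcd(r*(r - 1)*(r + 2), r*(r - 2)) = r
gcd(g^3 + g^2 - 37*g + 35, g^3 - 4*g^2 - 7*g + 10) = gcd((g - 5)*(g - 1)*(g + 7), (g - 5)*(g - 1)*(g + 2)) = g^2 - 6*g + 5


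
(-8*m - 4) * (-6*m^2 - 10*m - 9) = 48*m^3 + 104*m^2 + 112*m + 36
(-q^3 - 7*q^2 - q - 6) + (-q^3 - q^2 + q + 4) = -2*q^3 - 8*q^2 - 2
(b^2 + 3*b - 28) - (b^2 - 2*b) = 5*b - 28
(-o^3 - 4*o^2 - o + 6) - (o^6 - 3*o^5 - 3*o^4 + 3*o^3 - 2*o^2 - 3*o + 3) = -o^6 + 3*o^5 + 3*o^4 - 4*o^3 - 2*o^2 + 2*o + 3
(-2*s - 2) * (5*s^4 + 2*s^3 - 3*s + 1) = -10*s^5 - 14*s^4 - 4*s^3 + 6*s^2 + 4*s - 2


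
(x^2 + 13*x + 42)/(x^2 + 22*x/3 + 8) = 3*(x + 7)/(3*x + 4)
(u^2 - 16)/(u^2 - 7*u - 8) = (16 - u^2)/(-u^2 + 7*u + 8)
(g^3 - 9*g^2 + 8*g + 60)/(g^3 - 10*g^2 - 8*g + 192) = (g^2 - 3*g - 10)/(g^2 - 4*g - 32)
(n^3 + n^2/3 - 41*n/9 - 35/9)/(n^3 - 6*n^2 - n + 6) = (9*n^2 - 6*n - 35)/(9*(n^2 - 7*n + 6))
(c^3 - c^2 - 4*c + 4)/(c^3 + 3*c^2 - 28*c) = (c^3 - c^2 - 4*c + 4)/(c*(c^2 + 3*c - 28))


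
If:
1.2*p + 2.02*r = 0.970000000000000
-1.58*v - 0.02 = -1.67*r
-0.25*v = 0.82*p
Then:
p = -0.19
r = 0.59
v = 0.61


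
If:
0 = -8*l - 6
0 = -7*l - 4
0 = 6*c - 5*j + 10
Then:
No Solution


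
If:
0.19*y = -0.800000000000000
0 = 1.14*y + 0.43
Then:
No Solution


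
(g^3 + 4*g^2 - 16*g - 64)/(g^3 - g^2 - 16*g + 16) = (g + 4)/(g - 1)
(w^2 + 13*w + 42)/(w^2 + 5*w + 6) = (w^2 + 13*w + 42)/(w^2 + 5*w + 6)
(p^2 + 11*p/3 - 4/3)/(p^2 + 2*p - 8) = (p - 1/3)/(p - 2)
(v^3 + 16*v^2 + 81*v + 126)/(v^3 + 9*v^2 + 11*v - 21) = (v + 6)/(v - 1)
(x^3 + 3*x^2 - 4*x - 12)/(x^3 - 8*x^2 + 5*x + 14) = (x^2 + 5*x + 6)/(x^2 - 6*x - 7)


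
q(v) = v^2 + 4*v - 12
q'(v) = 2*v + 4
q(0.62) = -9.14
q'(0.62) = 5.24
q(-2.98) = -15.04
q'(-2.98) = -1.96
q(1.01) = -6.94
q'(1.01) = 6.02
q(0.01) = -11.96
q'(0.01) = 4.02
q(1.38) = -4.58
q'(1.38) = 6.76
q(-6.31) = 2.58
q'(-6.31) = -8.62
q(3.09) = 9.91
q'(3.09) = 10.18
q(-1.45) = -15.70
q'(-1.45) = 1.10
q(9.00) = 105.00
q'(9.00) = 22.00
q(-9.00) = 33.00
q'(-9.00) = -14.00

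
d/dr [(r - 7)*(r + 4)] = 2*r - 3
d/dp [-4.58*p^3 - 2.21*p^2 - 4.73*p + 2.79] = -13.74*p^2 - 4.42*p - 4.73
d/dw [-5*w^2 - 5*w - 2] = -10*w - 5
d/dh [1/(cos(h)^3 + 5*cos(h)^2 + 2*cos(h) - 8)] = (3*cos(h)^2 + 10*cos(h) + 2)*sin(h)/(cos(h)^3 + 5*cos(h)^2 + 2*cos(h) - 8)^2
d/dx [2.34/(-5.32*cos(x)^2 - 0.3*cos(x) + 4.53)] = -(24.8976*cos(x) + 0.702)*sin(x)/(5.32*cos(x)^2 + 0.3*cos(x) - 4.53)^2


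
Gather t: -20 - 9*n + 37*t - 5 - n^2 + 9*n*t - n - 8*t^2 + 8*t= -n^2 - 10*n - 8*t^2 + t*(9*n + 45) - 25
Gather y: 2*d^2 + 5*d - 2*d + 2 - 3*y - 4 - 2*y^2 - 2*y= 2*d^2 + 3*d - 2*y^2 - 5*y - 2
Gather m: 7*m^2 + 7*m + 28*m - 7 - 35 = 7*m^2 + 35*m - 42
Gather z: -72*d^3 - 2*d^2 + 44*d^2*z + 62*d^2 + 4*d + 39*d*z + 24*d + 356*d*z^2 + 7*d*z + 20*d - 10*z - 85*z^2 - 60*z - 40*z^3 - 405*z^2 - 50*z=-72*d^3 + 60*d^2 + 48*d - 40*z^3 + z^2*(356*d - 490) + z*(44*d^2 + 46*d - 120)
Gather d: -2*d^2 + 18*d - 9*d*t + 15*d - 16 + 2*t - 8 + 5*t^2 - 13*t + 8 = -2*d^2 + d*(33 - 9*t) + 5*t^2 - 11*t - 16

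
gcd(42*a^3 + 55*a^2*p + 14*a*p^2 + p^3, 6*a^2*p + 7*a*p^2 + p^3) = 6*a^2 + 7*a*p + p^2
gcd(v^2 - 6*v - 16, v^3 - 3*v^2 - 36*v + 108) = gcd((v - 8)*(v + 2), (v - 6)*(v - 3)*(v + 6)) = 1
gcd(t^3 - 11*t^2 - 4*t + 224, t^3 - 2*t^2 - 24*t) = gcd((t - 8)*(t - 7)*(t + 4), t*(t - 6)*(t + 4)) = t + 4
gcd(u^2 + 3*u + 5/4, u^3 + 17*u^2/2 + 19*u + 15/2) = u + 1/2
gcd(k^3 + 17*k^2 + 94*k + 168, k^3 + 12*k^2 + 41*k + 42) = k + 7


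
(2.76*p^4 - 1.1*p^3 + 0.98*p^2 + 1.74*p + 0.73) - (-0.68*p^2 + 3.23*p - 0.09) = 2.76*p^4 - 1.1*p^3 + 1.66*p^2 - 1.49*p + 0.82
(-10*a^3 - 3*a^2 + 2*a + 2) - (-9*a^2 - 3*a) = -10*a^3 + 6*a^2 + 5*a + 2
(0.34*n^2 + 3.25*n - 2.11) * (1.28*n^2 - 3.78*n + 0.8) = 0.4352*n^4 + 2.8748*n^3 - 14.7138*n^2 + 10.5758*n - 1.688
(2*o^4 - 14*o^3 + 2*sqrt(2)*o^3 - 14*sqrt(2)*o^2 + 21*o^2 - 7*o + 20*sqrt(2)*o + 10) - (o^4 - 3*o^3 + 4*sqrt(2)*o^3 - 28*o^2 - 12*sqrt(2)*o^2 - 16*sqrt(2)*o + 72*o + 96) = o^4 - 11*o^3 - 2*sqrt(2)*o^3 - 2*sqrt(2)*o^2 + 49*o^2 - 79*o + 36*sqrt(2)*o - 86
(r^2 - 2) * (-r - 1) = -r^3 - r^2 + 2*r + 2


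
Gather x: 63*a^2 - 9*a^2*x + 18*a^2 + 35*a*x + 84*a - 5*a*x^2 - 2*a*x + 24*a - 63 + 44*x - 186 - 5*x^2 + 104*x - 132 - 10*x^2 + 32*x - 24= 81*a^2 + 108*a + x^2*(-5*a - 15) + x*(-9*a^2 + 33*a + 180) - 405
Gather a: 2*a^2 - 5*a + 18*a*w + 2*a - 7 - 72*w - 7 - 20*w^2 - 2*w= 2*a^2 + a*(18*w - 3) - 20*w^2 - 74*w - 14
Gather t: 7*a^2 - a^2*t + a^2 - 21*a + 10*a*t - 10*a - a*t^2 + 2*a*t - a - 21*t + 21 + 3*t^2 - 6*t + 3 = 8*a^2 - 32*a + t^2*(3 - a) + t*(-a^2 + 12*a - 27) + 24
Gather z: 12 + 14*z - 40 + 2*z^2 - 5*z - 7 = 2*z^2 + 9*z - 35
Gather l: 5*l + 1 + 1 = 5*l + 2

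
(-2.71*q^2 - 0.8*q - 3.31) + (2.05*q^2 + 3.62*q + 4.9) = -0.66*q^2 + 2.82*q + 1.59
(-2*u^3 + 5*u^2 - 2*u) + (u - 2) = -2*u^3 + 5*u^2 - u - 2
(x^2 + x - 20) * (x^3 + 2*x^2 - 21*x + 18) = x^5 + 3*x^4 - 39*x^3 - 43*x^2 + 438*x - 360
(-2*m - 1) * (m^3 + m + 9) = -2*m^4 - m^3 - 2*m^2 - 19*m - 9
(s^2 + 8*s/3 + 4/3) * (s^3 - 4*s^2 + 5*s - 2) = s^5 - 4*s^4/3 - 13*s^3/3 + 6*s^2 + 4*s/3 - 8/3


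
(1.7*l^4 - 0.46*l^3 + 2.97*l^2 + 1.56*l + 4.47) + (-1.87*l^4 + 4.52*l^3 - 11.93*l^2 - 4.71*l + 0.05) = -0.17*l^4 + 4.06*l^3 - 8.96*l^2 - 3.15*l + 4.52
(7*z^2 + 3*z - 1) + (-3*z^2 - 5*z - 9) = 4*z^2 - 2*z - 10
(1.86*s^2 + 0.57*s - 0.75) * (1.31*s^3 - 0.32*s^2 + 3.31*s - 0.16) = 2.4366*s^5 + 0.1515*s^4 + 4.9917*s^3 + 1.8291*s^2 - 2.5737*s + 0.12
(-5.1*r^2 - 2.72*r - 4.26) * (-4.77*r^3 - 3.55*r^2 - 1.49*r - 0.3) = 24.327*r^5 + 31.0794*r^4 + 37.5752*r^3 + 20.7058*r^2 + 7.1634*r + 1.278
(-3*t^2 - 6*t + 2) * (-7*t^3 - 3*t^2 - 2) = 21*t^5 + 51*t^4 + 4*t^3 + 12*t - 4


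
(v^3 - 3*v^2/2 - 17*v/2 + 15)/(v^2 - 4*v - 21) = (v^2 - 9*v/2 + 5)/(v - 7)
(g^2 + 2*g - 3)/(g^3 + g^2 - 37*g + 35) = (g + 3)/(g^2 + 2*g - 35)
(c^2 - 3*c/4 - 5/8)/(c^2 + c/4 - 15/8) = (2*c + 1)/(2*c + 3)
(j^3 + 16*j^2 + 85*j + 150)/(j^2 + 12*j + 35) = (j^2 + 11*j + 30)/(j + 7)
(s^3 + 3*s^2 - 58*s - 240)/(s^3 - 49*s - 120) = (s + 6)/(s + 3)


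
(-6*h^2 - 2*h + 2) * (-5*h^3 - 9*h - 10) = 30*h^5 + 10*h^4 + 44*h^3 + 78*h^2 + 2*h - 20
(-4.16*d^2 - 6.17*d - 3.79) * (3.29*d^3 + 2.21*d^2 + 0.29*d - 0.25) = -13.6864*d^5 - 29.4929*d^4 - 27.3112*d^3 - 9.1252*d^2 + 0.4434*d + 0.9475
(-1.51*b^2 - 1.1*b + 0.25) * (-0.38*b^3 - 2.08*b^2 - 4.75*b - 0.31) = 0.5738*b^5 + 3.5588*b^4 + 9.3655*b^3 + 5.1731*b^2 - 0.8465*b - 0.0775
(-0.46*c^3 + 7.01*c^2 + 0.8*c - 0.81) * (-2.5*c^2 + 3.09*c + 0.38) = 1.15*c^5 - 18.9464*c^4 + 19.4861*c^3 + 7.1608*c^2 - 2.1989*c - 0.3078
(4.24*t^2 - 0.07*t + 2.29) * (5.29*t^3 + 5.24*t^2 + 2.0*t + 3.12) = 22.4296*t^5 + 21.8473*t^4 + 20.2273*t^3 + 25.0884*t^2 + 4.3616*t + 7.1448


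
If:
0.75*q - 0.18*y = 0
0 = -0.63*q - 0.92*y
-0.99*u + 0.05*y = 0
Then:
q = 0.00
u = 0.00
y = 0.00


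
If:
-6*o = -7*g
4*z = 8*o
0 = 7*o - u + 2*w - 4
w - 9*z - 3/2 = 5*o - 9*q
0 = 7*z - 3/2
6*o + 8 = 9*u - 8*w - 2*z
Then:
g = 9/98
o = 3/28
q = 37/2520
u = 309/70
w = 1073/280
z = 3/14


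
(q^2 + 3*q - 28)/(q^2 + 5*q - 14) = (q - 4)/(q - 2)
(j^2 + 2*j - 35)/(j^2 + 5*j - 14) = (j - 5)/(j - 2)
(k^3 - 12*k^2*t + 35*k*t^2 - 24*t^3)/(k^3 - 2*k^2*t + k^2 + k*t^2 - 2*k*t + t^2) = (-k^2 + 11*k*t - 24*t^2)/(-k^2 + k*t - k + t)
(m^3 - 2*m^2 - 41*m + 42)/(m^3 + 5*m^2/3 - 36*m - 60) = 3*(m^2 - 8*m + 7)/(3*m^2 - 13*m - 30)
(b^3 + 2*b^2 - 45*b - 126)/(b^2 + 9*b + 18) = b - 7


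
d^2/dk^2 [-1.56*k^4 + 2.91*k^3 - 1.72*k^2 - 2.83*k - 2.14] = -18.72*k^2 + 17.46*k - 3.44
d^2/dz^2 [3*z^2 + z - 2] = 6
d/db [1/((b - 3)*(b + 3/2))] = 2*(3 - 4*b)/(4*b^4 - 12*b^3 - 27*b^2 + 54*b + 81)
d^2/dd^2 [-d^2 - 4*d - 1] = -2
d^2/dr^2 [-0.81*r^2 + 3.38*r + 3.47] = -1.62000000000000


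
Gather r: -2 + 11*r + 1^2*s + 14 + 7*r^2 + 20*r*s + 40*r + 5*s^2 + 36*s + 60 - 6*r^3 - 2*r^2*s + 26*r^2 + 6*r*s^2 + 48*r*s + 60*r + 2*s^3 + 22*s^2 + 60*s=-6*r^3 + r^2*(33 - 2*s) + r*(6*s^2 + 68*s + 111) + 2*s^3 + 27*s^2 + 97*s + 72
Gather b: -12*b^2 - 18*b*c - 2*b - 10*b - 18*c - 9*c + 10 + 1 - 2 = -12*b^2 + b*(-18*c - 12) - 27*c + 9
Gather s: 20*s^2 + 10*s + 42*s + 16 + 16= 20*s^2 + 52*s + 32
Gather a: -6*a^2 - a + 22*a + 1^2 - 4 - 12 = -6*a^2 + 21*a - 15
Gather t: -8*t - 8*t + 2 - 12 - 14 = -16*t - 24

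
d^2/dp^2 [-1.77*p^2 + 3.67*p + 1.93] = -3.54000000000000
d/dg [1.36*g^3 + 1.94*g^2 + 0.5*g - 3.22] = 4.08*g^2 + 3.88*g + 0.5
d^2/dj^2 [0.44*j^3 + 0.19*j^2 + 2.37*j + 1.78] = 2.64*j + 0.38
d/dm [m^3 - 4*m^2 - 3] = m*(3*m - 8)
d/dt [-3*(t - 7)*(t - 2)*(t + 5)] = -9*t^2 + 24*t + 93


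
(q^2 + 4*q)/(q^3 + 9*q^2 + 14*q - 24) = q/(q^2 + 5*q - 6)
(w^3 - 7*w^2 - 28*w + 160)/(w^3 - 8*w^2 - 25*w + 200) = (w - 4)/(w - 5)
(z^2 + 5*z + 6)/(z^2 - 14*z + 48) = (z^2 + 5*z + 6)/(z^2 - 14*z + 48)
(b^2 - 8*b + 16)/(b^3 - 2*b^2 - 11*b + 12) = (b - 4)/(b^2 + 2*b - 3)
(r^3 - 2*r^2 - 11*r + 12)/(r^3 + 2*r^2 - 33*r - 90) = (r^2 - 5*r + 4)/(r^2 - r - 30)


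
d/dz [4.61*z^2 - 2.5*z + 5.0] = 9.22*z - 2.5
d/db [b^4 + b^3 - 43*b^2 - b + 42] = 4*b^3 + 3*b^2 - 86*b - 1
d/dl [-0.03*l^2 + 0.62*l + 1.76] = 0.62 - 0.06*l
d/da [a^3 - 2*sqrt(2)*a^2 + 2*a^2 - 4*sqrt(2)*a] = 3*a^2 - 4*sqrt(2)*a + 4*a - 4*sqrt(2)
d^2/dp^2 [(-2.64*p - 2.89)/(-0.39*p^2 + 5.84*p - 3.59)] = ((28.581 - 6.1776*p)*(0.39*p^2 - 5.84*p + 3.59) + (0.78*p - 5.84)*(1.56*p - 11.68)*(2.64*p + 2.89))/(0.39*p^2 - 5.84*p + 3.59)^3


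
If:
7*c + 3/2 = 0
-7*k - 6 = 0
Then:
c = -3/14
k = -6/7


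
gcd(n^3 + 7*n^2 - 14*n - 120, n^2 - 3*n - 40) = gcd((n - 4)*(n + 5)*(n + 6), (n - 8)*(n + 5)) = n + 5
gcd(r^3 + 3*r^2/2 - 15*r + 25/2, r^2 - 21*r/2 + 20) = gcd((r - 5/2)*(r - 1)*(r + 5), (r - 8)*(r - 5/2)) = r - 5/2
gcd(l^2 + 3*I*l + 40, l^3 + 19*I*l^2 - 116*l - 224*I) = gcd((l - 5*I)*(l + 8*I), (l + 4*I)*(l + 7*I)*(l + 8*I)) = l + 8*I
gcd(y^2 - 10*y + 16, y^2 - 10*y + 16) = y^2 - 10*y + 16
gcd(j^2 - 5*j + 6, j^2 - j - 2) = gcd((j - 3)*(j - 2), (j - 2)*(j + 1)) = j - 2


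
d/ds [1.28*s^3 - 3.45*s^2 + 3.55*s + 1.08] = 3.84*s^2 - 6.9*s + 3.55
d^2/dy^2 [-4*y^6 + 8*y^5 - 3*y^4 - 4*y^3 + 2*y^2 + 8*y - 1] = -120*y^4 + 160*y^3 - 36*y^2 - 24*y + 4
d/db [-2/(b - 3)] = 2/(b - 3)^2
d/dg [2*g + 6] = 2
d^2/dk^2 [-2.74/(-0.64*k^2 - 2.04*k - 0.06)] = (-2.244608*k^2 - 7.154688*k + 2.74*(1.28*k + 2.04)*(2.56*k + 4.08) - 0.210432)/(0.64*k^2 + 2.04*k + 0.06)^3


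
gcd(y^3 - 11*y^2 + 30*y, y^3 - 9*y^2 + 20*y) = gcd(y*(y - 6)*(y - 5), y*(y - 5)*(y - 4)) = y^2 - 5*y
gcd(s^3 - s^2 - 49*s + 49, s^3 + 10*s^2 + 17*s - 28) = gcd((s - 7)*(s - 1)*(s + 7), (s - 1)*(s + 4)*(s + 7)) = s^2 + 6*s - 7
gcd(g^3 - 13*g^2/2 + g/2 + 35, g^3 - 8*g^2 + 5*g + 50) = g^2 - 3*g - 10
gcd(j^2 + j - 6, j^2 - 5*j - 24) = j + 3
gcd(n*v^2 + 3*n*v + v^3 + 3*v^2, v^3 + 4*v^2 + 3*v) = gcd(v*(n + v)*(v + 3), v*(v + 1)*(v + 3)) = v^2 + 3*v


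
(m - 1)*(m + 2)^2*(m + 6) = m^4 + 9*m^3 + 18*m^2 - 4*m - 24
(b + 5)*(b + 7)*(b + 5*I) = b^3 + 12*b^2 + 5*I*b^2 + 35*b + 60*I*b + 175*I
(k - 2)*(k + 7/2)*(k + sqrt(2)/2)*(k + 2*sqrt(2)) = k^4 + 3*k^3/2 + 5*sqrt(2)*k^3/2 - 5*k^2 + 15*sqrt(2)*k^2/4 - 35*sqrt(2)*k/2 + 3*k - 14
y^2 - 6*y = y*(y - 6)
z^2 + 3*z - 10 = (z - 2)*(z + 5)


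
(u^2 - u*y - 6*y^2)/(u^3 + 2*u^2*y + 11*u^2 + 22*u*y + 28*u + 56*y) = (u - 3*y)/(u^2 + 11*u + 28)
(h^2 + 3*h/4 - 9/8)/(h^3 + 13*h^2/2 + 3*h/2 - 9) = (h - 3/4)/(h^2 + 5*h - 6)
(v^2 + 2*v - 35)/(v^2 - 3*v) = (v^2 + 2*v - 35)/(v*(v - 3))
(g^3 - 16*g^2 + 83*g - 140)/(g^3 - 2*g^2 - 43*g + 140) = (g - 7)/(g + 7)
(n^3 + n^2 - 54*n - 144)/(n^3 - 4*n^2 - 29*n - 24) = (n + 6)/(n + 1)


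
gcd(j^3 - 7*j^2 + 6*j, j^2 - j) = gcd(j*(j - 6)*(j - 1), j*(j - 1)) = j^2 - j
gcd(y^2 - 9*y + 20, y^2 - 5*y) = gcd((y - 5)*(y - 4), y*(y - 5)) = y - 5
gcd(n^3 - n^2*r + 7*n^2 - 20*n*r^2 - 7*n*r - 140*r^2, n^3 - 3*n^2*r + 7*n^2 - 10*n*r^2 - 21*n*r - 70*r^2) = -n^2 + 5*n*r - 7*n + 35*r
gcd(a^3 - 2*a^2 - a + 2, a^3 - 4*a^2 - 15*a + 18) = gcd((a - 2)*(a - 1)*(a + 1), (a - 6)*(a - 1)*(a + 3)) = a - 1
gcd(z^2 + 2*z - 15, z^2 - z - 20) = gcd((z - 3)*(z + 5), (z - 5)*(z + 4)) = 1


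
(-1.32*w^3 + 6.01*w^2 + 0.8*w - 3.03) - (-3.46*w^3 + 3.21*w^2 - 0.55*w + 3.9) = 2.14*w^3 + 2.8*w^2 + 1.35*w - 6.93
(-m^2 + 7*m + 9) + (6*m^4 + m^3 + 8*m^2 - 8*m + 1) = 6*m^4 + m^3 + 7*m^2 - m + 10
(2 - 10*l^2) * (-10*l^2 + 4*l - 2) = 100*l^4 - 40*l^3 + 8*l - 4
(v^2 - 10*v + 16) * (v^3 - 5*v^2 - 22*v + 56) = v^5 - 15*v^4 + 44*v^3 + 196*v^2 - 912*v + 896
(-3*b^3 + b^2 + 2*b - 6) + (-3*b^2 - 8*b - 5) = -3*b^3 - 2*b^2 - 6*b - 11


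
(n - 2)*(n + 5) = n^2 + 3*n - 10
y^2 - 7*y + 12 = (y - 4)*(y - 3)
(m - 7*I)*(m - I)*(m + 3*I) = m^3 - 5*I*m^2 + 17*m - 21*I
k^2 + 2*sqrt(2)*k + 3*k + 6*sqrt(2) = (k + 3)*(k + 2*sqrt(2))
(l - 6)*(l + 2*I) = l^2 - 6*l + 2*I*l - 12*I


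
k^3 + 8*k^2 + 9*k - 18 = (k - 1)*(k + 3)*(k + 6)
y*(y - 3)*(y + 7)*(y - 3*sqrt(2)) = y^4 - 3*sqrt(2)*y^3 + 4*y^3 - 21*y^2 - 12*sqrt(2)*y^2 + 63*sqrt(2)*y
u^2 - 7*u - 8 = (u - 8)*(u + 1)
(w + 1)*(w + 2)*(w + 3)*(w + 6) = w^4 + 12*w^3 + 47*w^2 + 72*w + 36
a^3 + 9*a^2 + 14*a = a*(a + 2)*(a + 7)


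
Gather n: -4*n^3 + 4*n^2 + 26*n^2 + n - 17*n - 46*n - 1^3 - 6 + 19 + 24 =-4*n^3 + 30*n^2 - 62*n + 36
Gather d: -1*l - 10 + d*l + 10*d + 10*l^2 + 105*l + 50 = d*(l + 10) + 10*l^2 + 104*l + 40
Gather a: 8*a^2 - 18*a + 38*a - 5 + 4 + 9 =8*a^2 + 20*a + 8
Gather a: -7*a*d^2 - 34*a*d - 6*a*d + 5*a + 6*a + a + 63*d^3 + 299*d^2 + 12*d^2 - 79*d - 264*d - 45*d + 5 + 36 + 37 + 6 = a*(-7*d^2 - 40*d + 12) + 63*d^3 + 311*d^2 - 388*d + 84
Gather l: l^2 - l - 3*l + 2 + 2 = l^2 - 4*l + 4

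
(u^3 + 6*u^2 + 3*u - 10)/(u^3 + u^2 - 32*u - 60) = (u - 1)/(u - 6)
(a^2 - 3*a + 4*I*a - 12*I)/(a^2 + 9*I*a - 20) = (a - 3)/(a + 5*I)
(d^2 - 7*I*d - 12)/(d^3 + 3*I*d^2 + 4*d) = (d^2 - 7*I*d - 12)/(d*(d^2 + 3*I*d + 4))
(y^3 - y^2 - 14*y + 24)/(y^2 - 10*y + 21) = (y^2 + 2*y - 8)/(y - 7)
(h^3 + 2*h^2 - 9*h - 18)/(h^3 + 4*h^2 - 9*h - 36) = (h + 2)/(h + 4)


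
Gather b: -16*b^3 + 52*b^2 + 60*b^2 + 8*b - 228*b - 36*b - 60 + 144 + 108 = -16*b^3 + 112*b^2 - 256*b + 192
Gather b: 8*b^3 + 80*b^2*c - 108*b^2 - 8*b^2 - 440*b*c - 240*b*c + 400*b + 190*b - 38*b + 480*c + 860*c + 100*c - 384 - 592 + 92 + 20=8*b^3 + b^2*(80*c - 116) + b*(552 - 680*c) + 1440*c - 864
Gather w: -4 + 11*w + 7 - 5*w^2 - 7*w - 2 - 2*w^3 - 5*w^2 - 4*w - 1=-2*w^3 - 10*w^2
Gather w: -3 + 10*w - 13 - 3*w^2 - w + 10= -3*w^2 + 9*w - 6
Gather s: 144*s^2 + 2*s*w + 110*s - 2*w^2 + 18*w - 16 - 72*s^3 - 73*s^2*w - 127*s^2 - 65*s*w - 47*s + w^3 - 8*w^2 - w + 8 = -72*s^3 + s^2*(17 - 73*w) + s*(63 - 63*w) + w^3 - 10*w^2 + 17*w - 8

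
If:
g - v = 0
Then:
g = v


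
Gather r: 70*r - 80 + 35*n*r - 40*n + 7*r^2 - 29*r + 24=-40*n + 7*r^2 + r*(35*n + 41) - 56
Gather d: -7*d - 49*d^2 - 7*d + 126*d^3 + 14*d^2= 126*d^3 - 35*d^2 - 14*d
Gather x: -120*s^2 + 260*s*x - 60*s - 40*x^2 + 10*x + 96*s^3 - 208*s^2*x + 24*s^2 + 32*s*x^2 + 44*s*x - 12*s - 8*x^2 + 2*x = 96*s^3 - 96*s^2 - 72*s + x^2*(32*s - 48) + x*(-208*s^2 + 304*s + 12)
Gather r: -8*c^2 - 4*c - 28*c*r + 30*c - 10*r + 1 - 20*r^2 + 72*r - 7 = -8*c^2 + 26*c - 20*r^2 + r*(62 - 28*c) - 6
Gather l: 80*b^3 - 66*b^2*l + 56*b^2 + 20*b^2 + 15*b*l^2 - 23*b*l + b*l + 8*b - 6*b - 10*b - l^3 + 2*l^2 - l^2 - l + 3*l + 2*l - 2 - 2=80*b^3 + 76*b^2 - 8*b - l^3 + l^2*(15*b + 1) + l*(-66*b^2 - 22*b + 4) - 4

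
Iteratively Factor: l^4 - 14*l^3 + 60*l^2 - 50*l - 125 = (l - 5)*(l^3 - 9*l^2 + 15*l + 25) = (l - 5)^2*(l^2 - 4*l - 5) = (l - 5)^3*(l + 1)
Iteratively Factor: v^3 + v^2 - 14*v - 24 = (v + 3)*(v^2 - 2*v - 8) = (v - 4)*(v + 3)*(v + 2)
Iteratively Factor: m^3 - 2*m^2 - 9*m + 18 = (m - 3)*(m^2 + m - 6) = (m - 3)*(m + 3)*(m - 2)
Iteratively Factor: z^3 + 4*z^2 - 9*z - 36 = (z + 3)*(z^2 + z - 12) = (z - 3)*(z + 3)*(z + 4)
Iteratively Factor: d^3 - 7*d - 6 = (d - 3)*(d^2 + 3*d + 2) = (d - 3)*(d + 2)*(d + 1)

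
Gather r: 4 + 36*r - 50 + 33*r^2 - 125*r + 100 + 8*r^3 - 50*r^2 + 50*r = 8*r^3 - 17*r^2 - 39*r + 54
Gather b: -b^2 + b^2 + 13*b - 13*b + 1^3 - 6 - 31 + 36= 0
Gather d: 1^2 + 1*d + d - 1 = 2*d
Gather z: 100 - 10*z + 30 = 130 - 10*z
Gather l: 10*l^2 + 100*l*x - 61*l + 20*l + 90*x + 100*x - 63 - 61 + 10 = 10*l^2 + l*(100*x - 41) + 190*x - 114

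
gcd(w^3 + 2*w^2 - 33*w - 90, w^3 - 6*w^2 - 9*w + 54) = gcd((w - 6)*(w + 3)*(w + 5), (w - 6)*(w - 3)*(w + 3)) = w^2 - 3*w - 18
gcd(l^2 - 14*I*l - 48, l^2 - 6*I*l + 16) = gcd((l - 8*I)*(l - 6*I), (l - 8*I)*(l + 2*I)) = l - 8*I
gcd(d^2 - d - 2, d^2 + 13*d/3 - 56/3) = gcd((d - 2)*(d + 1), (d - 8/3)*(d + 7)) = 1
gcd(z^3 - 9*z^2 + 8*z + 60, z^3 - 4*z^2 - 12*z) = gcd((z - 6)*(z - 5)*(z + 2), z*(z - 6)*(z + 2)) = z^2 - 4*z - 12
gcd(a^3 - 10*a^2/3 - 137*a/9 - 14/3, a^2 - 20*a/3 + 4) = a - 6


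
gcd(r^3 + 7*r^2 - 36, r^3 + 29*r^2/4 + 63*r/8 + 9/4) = r + 6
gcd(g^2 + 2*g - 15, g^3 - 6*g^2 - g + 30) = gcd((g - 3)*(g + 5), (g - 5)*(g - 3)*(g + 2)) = g - 3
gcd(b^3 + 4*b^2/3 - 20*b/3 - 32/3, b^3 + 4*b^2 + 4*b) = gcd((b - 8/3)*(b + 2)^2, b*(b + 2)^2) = b^2 + 4*b + 4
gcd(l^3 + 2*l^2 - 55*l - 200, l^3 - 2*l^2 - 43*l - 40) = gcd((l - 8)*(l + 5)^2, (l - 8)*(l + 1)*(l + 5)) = l^2 - 3*l - 40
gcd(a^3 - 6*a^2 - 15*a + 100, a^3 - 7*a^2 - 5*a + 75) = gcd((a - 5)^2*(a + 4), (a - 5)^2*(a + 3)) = a^2 - 10*a + 25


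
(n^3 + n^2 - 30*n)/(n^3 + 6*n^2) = (n - 5)/n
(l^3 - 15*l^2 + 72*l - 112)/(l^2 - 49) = (l^2 - 8*l + 16)/(l + 7)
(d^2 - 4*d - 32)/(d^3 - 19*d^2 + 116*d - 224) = (d + 4)/(d^2 - 11*d + 28)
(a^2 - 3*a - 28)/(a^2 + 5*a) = (a^2 - 3*a - 28)/(a*(a + 5))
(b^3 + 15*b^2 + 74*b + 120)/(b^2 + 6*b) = b + 9 + 20/b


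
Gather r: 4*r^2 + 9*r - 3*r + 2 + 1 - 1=4*r^2 + 6*r + 2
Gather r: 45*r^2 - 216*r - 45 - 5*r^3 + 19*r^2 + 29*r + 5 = -5*r^3 + 64*r^2 - 187*r - 40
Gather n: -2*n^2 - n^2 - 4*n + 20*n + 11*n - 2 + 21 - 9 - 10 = -3*n^2 + 27*n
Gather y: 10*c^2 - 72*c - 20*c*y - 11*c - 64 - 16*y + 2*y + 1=10*c^2 - 83*c + y*(-20*c - 14) - 63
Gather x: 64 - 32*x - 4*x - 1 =63 - 36*x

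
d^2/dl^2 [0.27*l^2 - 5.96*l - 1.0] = 0.540000000000000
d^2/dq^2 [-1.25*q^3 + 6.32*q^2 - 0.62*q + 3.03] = 12.64 - 7.5*q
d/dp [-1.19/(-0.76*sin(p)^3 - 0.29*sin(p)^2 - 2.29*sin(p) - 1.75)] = (-0.6902*sin(p) + 1.3566*cos(2*p) - 4.0817)*cos(p)/(0.76*sin(p)^3 + 0.29*sin(p)^2 + 2.29*sin(p) + 1.75)^2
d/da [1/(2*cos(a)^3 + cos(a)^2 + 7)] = 2*(3*cos(a) + 1)*sin(a)*cos(a)/(2*cos(a)^3 + cos(a)^2 + 7)^2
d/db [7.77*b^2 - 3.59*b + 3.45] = 15.54*b - 3.59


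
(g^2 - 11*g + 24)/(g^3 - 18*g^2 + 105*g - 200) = (g - 3)/(g^2 - 10*g + 25)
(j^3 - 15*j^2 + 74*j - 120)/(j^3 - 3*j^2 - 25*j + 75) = (j^2 - 10*j + 24)/(j^2 + 2*j - 15)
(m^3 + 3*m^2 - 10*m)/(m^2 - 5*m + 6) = m*(m + 5)/(m - 3)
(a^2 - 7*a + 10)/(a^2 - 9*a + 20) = (a - 2)/(a - 4)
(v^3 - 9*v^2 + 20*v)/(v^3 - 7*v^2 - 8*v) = (-v^2 + 9*v - 20)/(-v^2 + 7*v + 8)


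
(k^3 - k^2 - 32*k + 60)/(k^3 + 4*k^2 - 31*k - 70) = (k^2 + 4*k - 12)/(k^2 + 9*k + 14)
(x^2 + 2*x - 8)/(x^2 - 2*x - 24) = (x - 2)/(x - 6)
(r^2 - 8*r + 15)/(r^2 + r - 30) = (r - 3)/(r + 6)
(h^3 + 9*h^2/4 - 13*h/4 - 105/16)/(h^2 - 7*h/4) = h + 4 + 15/(4*h)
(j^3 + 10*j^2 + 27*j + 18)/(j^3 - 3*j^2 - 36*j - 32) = (j^2 + 9*j + 18)/(j^2 - 4*j - 32)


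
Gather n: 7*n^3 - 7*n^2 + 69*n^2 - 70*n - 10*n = 7*n^3 + 62*n^2 - 80*n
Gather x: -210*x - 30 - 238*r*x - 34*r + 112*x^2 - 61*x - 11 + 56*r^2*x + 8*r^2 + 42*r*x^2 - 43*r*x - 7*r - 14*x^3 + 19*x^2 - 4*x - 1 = 8*r^2 - 41*r - 14*x^3 + x^2*(42*r + 131) + x*(56*r^2 - 281*r - 275) - 42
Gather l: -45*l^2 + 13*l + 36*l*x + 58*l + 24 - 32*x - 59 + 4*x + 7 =-45*l^2 + l*(36*x + 71) - 28*x - 28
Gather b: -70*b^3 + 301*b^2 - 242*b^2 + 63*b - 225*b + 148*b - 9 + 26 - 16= -70*b^3 + 59*b^2 - 14*b + 1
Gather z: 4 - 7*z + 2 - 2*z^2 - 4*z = -2*z^2 - 11*z + 6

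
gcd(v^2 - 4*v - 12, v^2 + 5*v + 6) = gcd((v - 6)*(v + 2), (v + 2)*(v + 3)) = v + 2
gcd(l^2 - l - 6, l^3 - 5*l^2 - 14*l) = l + 2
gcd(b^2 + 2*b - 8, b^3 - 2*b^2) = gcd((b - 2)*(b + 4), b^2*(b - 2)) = b - 2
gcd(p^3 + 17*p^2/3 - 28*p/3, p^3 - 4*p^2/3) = p^2 - 4*p/3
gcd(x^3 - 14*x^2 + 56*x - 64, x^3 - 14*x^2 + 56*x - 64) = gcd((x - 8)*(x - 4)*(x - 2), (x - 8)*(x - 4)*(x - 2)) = x^3 - 14*x^2 + 56*x - 64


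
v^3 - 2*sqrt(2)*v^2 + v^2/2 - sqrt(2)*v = v*(v + 1/2)*(v - 2*sqrt(2))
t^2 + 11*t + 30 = (t + 5)*(t + 6)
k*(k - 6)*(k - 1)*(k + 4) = k^4 - 3*k^3 - 22*k^2 + 24*k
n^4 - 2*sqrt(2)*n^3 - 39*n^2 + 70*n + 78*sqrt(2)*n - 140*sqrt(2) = (n - 5)*(n - 2)*(n + 7)*(n - 2*sqrt(2))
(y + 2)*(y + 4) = y^2 + 6*y + 8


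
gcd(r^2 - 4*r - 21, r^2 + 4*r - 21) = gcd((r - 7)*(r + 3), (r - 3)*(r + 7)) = 1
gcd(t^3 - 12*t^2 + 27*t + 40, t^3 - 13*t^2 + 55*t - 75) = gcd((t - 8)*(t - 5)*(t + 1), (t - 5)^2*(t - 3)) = t - 5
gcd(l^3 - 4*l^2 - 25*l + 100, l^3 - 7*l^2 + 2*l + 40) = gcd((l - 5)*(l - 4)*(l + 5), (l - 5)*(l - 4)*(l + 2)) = l^2 - 9*l + 20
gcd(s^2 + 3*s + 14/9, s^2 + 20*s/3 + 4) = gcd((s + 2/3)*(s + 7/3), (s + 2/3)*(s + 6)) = s + 2/3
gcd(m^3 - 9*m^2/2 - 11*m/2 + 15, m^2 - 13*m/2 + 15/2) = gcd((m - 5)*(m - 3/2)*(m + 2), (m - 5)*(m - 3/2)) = m^2 - 13*m/2 + 15/2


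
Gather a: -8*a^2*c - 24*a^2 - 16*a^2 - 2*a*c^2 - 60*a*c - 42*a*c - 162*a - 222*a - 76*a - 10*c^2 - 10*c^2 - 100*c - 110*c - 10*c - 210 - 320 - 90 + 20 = a^2*(-8*c - 40) + a*(-2*c^2 - 102*c - 460) - 20*c^2 - 220*c - 600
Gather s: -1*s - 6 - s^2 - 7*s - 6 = -s^2 - 8*s - 12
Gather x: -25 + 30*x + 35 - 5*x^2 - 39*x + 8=-5*x^2 - 9*x + 18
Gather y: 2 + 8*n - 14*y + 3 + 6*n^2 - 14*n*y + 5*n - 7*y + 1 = 6*n^2 + 13*n + y*(-14*n - 21) + 6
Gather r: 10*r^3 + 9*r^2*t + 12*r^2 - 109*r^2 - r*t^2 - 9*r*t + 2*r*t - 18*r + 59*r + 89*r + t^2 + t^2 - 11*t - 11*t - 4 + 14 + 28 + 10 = 10*r^3 + r^2*(9*t - 97) + r*(-t^2 - 7*t + 130) + 2*t^2 - 22*t + 48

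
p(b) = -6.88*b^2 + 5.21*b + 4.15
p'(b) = 5.21 - 13.76*b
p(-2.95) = -71.09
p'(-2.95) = 45.80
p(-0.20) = 2.83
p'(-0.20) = 7.96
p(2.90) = -38.60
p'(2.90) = -34.69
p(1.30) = -0.70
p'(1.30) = -12.68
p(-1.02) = -8.32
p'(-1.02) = 19.25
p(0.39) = 5.14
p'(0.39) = -0.16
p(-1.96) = -32.49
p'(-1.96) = 32.18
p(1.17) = 0.83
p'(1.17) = -10.89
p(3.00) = -42.14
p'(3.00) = -36.07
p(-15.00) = -1622.00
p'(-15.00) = 211.61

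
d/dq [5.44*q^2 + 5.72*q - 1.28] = 10.88*q + 5.72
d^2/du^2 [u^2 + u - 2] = 2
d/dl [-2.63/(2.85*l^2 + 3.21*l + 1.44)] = (14.991*l + 8.4423)/(2.85*l^2 + 3.21*l + 1.44)^2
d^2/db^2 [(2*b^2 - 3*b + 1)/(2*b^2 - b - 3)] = 4*(-4*b^3 + 24*b^2 - 30*b + 17)/(8*b^6 - 12*b^5 - 30*b^4 + 35*b^3 + 45*b^2 - 27*b - 27)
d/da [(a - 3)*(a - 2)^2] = (a - 2)*(3*a - 8)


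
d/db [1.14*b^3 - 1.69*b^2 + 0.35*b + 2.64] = 3.42*b^2 - 3.38*b + 0.35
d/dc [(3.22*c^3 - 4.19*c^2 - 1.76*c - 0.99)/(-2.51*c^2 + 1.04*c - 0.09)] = (-8.0822*c^4 + 6.6976*c^3 - 9.6446*c^2 - 4.2156*c + 1.188)/(6.3001*c^4 - 5.2208*c^3 + 1.5334*c^2 - 0.1872*c + 0.0081)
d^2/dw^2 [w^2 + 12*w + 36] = 2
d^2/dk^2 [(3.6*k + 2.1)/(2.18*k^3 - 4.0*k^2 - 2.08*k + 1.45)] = (102.65184*k^5 - 68.5915199999999*k^4 - 145.14432*k^3 + 7.91135999999995*k^2 + 190.2834*k + 64.24608)/(10.360232*k^9 - 57.0288*k^8 + 74.985024*k^7 + 65.49854*k^6 - 147.409344*k^5 - 21.76608*k^4 + 77.135438*k^3 - 6.41016*k^2 - 13.1196*k + 3.048625)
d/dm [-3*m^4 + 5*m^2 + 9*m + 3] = -12*m^3 + 10*m + 9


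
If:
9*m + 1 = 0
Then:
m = -1/9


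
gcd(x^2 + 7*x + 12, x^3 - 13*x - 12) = x + 3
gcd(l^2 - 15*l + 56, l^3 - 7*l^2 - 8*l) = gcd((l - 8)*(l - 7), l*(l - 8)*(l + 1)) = l - 8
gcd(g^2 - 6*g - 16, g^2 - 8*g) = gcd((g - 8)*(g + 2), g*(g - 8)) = g - 8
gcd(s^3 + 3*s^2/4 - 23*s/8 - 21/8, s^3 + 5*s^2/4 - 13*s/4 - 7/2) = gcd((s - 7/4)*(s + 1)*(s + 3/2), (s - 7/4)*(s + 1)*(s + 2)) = s^2 - 3*s/4 - 7/4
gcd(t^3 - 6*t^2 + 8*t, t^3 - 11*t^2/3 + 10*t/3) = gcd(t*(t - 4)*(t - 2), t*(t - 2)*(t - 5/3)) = t^2 - 2*t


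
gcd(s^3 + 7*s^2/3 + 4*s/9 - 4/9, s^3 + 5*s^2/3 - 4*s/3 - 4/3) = s^2 + 8*s/3 + 4/3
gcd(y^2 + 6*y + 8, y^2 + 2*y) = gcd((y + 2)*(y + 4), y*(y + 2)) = y + 2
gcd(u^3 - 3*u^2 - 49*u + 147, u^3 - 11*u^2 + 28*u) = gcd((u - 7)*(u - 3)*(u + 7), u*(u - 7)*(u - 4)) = u - 7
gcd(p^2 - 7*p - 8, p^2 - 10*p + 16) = p - 8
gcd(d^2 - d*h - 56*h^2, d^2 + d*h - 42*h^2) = d + 7*h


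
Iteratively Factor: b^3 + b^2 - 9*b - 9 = (b + 1)*(b^2 - 9) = (b + 1)*(b + 3)*(b - 3)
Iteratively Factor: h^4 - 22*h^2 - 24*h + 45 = (h + 3)*(h^3 - 3*h^2 - 13*h + 15) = (h - 5)*(h + 3)*(h^2 + 2*h - 3) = (h - 5)*(h + 3)^2*(h - 1)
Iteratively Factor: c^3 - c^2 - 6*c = (c)*(c^2 - c - 6) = c*(c - 3)*(c + 2)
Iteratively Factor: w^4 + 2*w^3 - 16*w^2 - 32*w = (w)*(w^3 + 2*w^2 - 16*w - 32) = w*(w + 2)*(w^2 - 16) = w*(w + 2)*(w + 4)*(w - 4)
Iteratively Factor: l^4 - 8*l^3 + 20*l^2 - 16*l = (l - 2)*(l^3 - 6*l^2 + 8*l) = (l - 4)*(l - 2)*(l^2 - 2*l) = (l - 4)*(l - 2)^2*(l)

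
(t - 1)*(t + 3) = t^2 + 2*t - 3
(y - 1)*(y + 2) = y^2 + y - 2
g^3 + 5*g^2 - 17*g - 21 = (g - 3)*(g + 1)*(g + 7)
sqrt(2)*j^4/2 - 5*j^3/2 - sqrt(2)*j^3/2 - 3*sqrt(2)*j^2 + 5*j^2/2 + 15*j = j*(j - 3)*(j - 5*sqrt(2)/2)*(sqrt(2)*j/2 + sqrt(2))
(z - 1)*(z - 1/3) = z^2 - 4*z/3 + 1/3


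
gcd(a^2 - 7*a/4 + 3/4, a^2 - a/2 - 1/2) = a - 1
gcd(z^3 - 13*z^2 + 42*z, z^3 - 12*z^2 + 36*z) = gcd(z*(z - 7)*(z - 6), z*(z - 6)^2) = z^2 - 6*z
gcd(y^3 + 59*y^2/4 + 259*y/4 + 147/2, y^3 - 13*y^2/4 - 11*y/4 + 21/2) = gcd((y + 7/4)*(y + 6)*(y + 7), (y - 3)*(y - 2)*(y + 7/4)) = y + 7/4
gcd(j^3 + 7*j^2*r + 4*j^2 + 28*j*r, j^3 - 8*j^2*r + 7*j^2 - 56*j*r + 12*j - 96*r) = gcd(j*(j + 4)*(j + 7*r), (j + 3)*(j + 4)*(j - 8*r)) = j + 4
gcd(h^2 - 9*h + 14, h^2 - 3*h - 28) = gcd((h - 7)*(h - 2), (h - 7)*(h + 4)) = h - 7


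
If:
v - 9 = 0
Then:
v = 9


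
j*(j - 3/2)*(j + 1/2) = j^3 - j^2 - 3*j/4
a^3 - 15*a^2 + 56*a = a*(a - 8)*(a - 7)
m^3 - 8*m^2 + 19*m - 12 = (m - 4)*(m - 3)*(m - 1)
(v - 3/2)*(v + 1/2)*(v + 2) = v^3 + v^2 - 11*v/4 - 3/2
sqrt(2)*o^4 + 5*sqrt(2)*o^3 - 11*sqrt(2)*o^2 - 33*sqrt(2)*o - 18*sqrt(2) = (o - 3)*(o + 1)*(o + 6)*(sqrt(2)*o + sqrt(2))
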